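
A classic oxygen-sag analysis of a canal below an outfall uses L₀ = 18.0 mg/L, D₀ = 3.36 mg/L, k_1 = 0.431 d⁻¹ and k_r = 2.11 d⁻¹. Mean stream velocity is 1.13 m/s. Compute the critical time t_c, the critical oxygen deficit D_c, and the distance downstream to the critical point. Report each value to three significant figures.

t_c ≈ 0.172 d; D_c ≈ 3.41 mg/L; x_c ≈ 16.8 km

With k_r/k_1 = 4.896 and 1 − D₀(k_r−k_1)/(k_1 L₀) = 0.2728,
t_c = ln(4.896 × 0.2728) / (2.11 − 0.431) = ln(1.336) / 1.679 = 0.2894/1.679 = 0.1724 d.
L(t_c) = L₀ e^(−k_1 t_c) = 18.0 × 0.9284 = 16.71 mg/L, and at the critical point k_r D_c = k_1 L, so D_c = (0.431/2.11) × 16.71 = 3.414 mg/L.
x_c = v t_c = 1.13 m/s × 0.1724 d × 86400 s/d = 16830 m ≈ 16.8 km.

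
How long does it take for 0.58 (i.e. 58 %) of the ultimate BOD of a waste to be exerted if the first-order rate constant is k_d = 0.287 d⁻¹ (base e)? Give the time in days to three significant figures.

y/L₀ = 1 − e^(−k_d t) = 0.58 ⇒ e^(−k_d t) = 0.420
t = −ln(0.420) / 0.287 = 0.8675 / 0.287 = 3.023 d.

t ≈ 3.02 d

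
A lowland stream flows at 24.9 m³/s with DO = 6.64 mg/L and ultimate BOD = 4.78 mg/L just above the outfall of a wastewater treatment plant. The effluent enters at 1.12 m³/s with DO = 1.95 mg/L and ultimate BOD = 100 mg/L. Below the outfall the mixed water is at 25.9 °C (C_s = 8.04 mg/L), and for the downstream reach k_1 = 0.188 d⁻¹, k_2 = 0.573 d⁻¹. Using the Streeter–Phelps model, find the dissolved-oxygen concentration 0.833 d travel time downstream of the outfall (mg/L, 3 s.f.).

Mixed DO = (24.9×6.64 + 1.12×1.95)/(24.9+1.12) = 167.5/26.02 = 6.438 mg/L.
Mixed L₀ = (24.9×4.78 + 1.12×100)/(26.02) = 231.0/26.02 = 8.879 mg/L.
Initial deficit D₀ = C_s − DO₀ = 8.04 − 6.438 = 1.602 mg/L.
D(0.833) = [0.188×8.879/(0.573−0.188)](e^(−0.188×0.833) − e^(−0.573×0.833)) + 1.602 e^(−0.573×0.833)
= 4.336 × (0.8550 − 0.6205) + 1.602 × 0.6205 = 2.011 mg/L.
DO = 8.04 − 2.011 = 6.029 mg/L.

DO ≈ 6.03 mg/L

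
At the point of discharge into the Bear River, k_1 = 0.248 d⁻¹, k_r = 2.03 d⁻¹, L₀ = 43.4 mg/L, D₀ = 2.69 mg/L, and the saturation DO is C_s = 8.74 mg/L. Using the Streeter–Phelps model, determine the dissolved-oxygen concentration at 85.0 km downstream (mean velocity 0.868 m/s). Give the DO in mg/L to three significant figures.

Travel time t = x/v = 85.0 km / (0.868 m/s) = 85000 m / 0.868 m/s = 97930 s = 1.133 d.
k_1 L₀/(k_r−k_1) = 0.248×43.4/(2.03−0.248) = 10.76/1.782 = 6.040 mg/L.
e^(−k_1 t) = e^(−0.248×1.133) = 0.7550; e^(−k_r t) = e^(−2.03×1.133) = 0.1002.
D = 6.040 × (0.7550 − 0.1002) + 2.69 × 0.1002 = 3.955 + 0.2695 = 4.224 mg/L.
DO = C_s − D = 8.74 − 4.224 = 4.516 mg/L.

DO ≈ 4.52 mg/L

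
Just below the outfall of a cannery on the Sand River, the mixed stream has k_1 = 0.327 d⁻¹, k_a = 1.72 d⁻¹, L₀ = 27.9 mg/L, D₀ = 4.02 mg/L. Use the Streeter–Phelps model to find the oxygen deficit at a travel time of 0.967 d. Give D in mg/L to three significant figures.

D ≈ 4.29 mg/L

k_1 L₀/(k_a−k_1) = 0.327×27.9/(1.72−0.327) = 9.123/1.393 = 6.549 mg/L.
e^(−k_1 t) = e^(−0.327×0.9670) = 0.7289; e^(−k_a t) = e^(−1.72×0.9670) = 0.1895.
D = 6.549 × (0.7289 − 0.1895) + 4.02 × 0.1895 = 3.533 + 0.7619 = 4.295 mg/L.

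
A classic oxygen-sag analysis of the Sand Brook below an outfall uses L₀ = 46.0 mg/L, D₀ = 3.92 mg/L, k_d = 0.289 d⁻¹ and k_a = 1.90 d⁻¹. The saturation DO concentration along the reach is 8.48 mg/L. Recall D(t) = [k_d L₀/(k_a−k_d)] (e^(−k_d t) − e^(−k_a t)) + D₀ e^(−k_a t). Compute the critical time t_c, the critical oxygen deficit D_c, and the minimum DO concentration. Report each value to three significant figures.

At the critical point dD/dt = 0, so k_d L₀ e^(−k_d t) = k_a D. Substituting D(t) from the Streeter–Phelps equation and solving for t gives
t_c = ln[(k_a/k_d)(1 − D₀(k_a−k_d)/(k_d L₀))] / (k_a−k_d).
Here k_a−k_d = 1.611 d⁻¹ and 1 − D₀(k_a−k_d)/(k_d L₀) = 1 − 3.92×1.611/(0.289×46.0) = 0.5250, so
t_c = ln(6.574 × 0.5250) / 1.611 = 1.239 / 1.611 = 0.7689 d.
D_c = (k_d/k_a) L₀ e^(−k_d t_c) = (0.289/1.90) × 46.0 × e^(−0.289×0.7689) = 0.1521 × 46.0 × 0.8007 = 5.603 mg/L.
Minimum DO = C_s − D_c = 8.48 − 5.603 = 2.877 mg/L.

t_c ≈ 0.769 d; D_c ≈ 5.60 mg/L; min DO ≈ 2.88 mg/L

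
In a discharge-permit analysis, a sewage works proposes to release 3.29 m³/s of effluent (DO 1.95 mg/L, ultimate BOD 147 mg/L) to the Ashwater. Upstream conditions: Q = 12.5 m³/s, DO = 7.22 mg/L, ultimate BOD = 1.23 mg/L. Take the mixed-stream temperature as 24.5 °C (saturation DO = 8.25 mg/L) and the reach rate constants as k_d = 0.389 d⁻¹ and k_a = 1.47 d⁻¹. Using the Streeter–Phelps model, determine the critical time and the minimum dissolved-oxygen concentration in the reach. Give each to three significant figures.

t_c ≈ 1.04 d; minimum DO ≈ 2.67 mg/L

Mixed DO = (12.5×7.22 + 3.29×1.95)/(12.5+3.29) = 96.67/15.79 = 6.122 mg/L.
Mixed L₀ = (12.5×1.23 + 3.29×147)/(15.79) = 499.0/15.79 = 31.60 mg/L.
Initial deficit D₀ = C_s − DO₀ = 8.25 − 6.122 = 2.128 mg/L.
t_c = (1/1.081) ln[(1.47/0.389)(1 − 2.128×1.081/(0.389×31.60))] = 0.9251 × ln(3.072) = 1.038 d.
D_c = (0.389/1.47) × 31.60 × e^(−0.389×1.038) = 0.2646 × 31.60 × 0.6677 = 5.584 mg/L.
Minimum DO = 8.25 − 5.584 = 2.666 mg/L.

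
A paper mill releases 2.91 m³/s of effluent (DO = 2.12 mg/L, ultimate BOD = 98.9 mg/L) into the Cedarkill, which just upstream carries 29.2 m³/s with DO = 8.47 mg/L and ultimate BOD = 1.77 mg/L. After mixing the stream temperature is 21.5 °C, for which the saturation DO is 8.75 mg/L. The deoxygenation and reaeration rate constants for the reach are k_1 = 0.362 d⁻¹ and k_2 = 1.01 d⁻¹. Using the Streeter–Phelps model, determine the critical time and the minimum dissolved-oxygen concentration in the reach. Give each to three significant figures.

t_c ≈ 1.34 d; minimum DO ≈ 6.42 mg/L

Mixed DO = (29.2×8.47 + 2.91×2.12)/(29.2+2.91) = 253.5/32.11 = 7.895 mg/L.
Mixed L₀ = (29.2×1.77 + 2.91×98.9)/(32.11) = 339.5/32.11 = 10.57 mg/L.
Initial deficit D₀ = C_s − DO₀ = 8.75 − 7.895 = 0.8555 mg/L.
t_c = (1/0.6480) ln[(1.01/0.362)(1 − 0.8555×0.6480/(0.362×10.57))] = 1.543 × ln(2.386) = 1.342 d.
D_c = (0.362/1.01) × 10.57 × e^(−0.362×1.342) = 0.3584 × 10.57 × 0.6152 = 2.331 mg/L.
Minimum DO = 8.75 − 2.331 = 6.419 mg/L.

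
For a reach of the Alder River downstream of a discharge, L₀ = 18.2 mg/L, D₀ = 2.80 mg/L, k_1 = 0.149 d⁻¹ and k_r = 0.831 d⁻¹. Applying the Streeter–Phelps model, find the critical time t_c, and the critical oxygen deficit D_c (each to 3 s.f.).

With k_r/k_1 = 5.577 and 1 − D₀(k_r−k_1)/(k_1 L₀) = 0.2958,
t_c = ln(5.577 × 0.2958) / (0.831 − 0.149) = ln(1.650) / 0.6820 = 0.5007/0.6820 = 0.7341 d.
L(t_c) = L₀ e^(−k_1 t_c) = 18.2 × 0.8964 = 16.31 mg/L, and at the critical point k_r D_c = k_1 L, so D_c = (0.149/0.831) × 16.31 = 2.925 mg/L.

t_c ≈ 0.734 d; D_c ≈ 2.93 mg/L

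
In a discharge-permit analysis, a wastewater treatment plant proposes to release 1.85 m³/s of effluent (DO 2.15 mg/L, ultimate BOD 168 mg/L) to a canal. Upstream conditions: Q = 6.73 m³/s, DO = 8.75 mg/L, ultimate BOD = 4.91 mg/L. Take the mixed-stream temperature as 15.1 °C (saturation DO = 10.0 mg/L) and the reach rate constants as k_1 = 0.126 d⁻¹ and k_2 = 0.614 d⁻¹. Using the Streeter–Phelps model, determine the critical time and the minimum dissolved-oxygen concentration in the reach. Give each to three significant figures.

t_c ≈ 2.63 d; minimum DO ≈ 4.10 mg/L

Mixed DO = (6.73×8.75 + 1.85×2.15)/(6.73+1.85) = 62.87/8.580 = 7.327 mg/L.
Mixed L₀ = (6.73×4.91 + 1.85×168)/(8.580) = 343.8/8.580 = 40.08 mg/L.
Initial deficit D₀ = C_s − DO₀ = 10.0 − 7.327 = 2.673 mg/L.
t_c = (1/0.4880) ln[(0.614/0.126)(1 − 2.673×0.4880/(0.126×40.08))] = 2.049 × ln(3.614) = 2.633 d.
D_c = (0.126/0.614) × 40.08 × e^(−0.126×2.633) = 0.2052 × 40.08 × 0.7177 = 5.902 mg/L.
Minimum DO = 10.0 − 5.902 = 4.098 mg/L.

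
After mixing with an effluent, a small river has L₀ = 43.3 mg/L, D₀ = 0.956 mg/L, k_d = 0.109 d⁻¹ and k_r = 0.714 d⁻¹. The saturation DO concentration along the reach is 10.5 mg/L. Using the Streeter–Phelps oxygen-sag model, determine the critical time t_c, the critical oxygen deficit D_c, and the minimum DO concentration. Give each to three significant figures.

t_c ≈ 2.89 d; D_c ≈ 4.82 mg/L; min DO ≈ 5.68 mg/L

t_c = [1/(k_r−k_d)] ln[(k_r/k_d)(1 − D₀(k_r−k_d)/(k_d L₀))]
= [1/(0.714−0.109)] ln[(0.714/0.109)(1 − 0.956×0.6050/(0.109×43.3))]
= (1/0.6050) ln[6.550 × 0.8775] = 1.653 × ln(5.748) = 1.653 × 1.749 = 2.891 d.
L(t_c) = L₀ e^(−k_d t_c) = 43.3 × 0.7297 = 31.60 mg/L, and at the critical point k_r D_c = k_d L, so D_c = (0.109/0.714) × 31.60 = 4.824 mg/L.
Minimum DO = C_s − D_c = 10.5 − 4.824 = 5.676 mg/L.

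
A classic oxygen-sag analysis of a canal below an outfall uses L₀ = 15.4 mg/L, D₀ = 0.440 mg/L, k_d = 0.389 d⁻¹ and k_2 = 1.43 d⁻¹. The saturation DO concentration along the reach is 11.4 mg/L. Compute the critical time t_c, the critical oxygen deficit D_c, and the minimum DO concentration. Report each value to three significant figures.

t_c = [1/(k_2−k_d)] ln[(k_2/k_d)(1 − D₀(k_2−k_d)/(k_d L₀))]
= [1/(1.43−0.389)] ln[(1.43/0.389)(1 − 0.440×1.041/(0.389×15.4))]
= (1/1.041) ln[3.676 × 0.9235] = 0.9606 × ln(3.395) = 0.9606 × 1.222 = 1.174 d.
L(t_c) = L₀ e^(−k_d t_c) = 15.4 × 0.6333 = 9.753 mg/L, and at the critical point k_2 D_c = k_d L, so D_c = (0.389/1.43) × 9.753 = 2.653 mg/L.
Minimum DO = C_s − D_c = 11.4 − 2.653 = 8.747 mg/L.

t_c ≈ 1.17 d; D_c ≈ 2.65 mg/L; min DO ≈ 8.75 mg/L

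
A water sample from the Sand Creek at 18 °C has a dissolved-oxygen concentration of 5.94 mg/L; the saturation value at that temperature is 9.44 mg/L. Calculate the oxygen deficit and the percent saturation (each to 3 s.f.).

D ≈ 3.50 mg/L; 62.9 % saturation

D = C_s − C = 9.44 − 5.94 = 3.50 mg/L.
% saturation = 5.94/9.44 × 100 = 62.9 %.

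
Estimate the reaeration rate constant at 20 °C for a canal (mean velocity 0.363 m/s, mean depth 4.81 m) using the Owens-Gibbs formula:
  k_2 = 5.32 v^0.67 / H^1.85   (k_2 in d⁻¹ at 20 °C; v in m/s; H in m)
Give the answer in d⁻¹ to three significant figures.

k_2 = 5.32 × 0.363^0.67 / 4.81^1.85 = 5.32 × 0.5072 / 18.28 = 0.1476 d⁻¹.

k_2 ≈ 0.148 d⁻¹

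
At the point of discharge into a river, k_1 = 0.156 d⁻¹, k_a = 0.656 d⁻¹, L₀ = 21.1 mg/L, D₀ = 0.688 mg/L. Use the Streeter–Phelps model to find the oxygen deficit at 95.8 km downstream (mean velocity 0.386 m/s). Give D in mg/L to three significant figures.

Travel time t = x/v = 95.8 km / (0.386 m/s) = 95800 m / 0.386 m/s = 248200 s = 2.873 d.
k_1 L₀/(k_a−k_1) = 0.156×21.1/(0.656−0.156) = 3.292/0.5000 = 6.583 mg/L.
e^(−k_1 t) = e^(−0.156×2.873) = 0.6388; e^(−k_a t) = e^(−0.656×2.873) = 0.1519.
D = 6.583 × (0.6388 − 0.1519) + 0.688 × 0.1519 = 3.205 + 0.1045 = 3.310 mg/L.

D ≈ 3.31 mg/L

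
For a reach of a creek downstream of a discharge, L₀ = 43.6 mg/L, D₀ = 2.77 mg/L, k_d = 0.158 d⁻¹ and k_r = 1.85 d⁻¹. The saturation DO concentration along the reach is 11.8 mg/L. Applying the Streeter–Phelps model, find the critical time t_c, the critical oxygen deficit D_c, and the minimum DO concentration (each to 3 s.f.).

With k_r/k_d = 11.71 and 1 − D₀(k_r−k_d)/(k_d L₀) = 0.3196,
t_c = ln(11.71 × 0.3196) / (1.85 − 0.158) = ln(3.743) / 1.692 = 1.320/1.692 = 0.7800 d.
L(t_c) = L₀ e^(−k_d t_c) = 43.6 × 0.8840 = 38.54 mg/L, and at the critical point k_r D_c = k_d L, so D_c = (0.158/1.85) × 38.54 = 3.292 mg/L.
Minimum DO = C_s − D_c = 11.8 − 3.292 = 8.508 mg/L.

t_c ≈ 0.780 d; D_c ≈ 3.29 mg/L; min DO ≈ 8.51 mg/L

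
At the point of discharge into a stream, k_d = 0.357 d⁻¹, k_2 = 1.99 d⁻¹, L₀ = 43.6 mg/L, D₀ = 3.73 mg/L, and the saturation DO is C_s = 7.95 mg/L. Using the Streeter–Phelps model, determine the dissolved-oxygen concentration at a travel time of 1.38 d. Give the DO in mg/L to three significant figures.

DO ≈ 2.50 mg/L

k_d L₀/(k_2−k_d) = 0.357×43.6/(1.99−0.357) = 15.57/1.633 = 9.532 mg/L.
e^(−k_d t) = e^(−0.357×1.380) = 0.6110; e^(−k_2 t) = e^(−1.99×1.380) = 0.06417.
D = 9.532 × (0.6110 − 0.06417) + 3.73 × 0.06417 = 5.212 + 0.2394 = 5.452 mg/L.
DO = C_s − D = 7.95 − 5.452 = 2.498 mg/L.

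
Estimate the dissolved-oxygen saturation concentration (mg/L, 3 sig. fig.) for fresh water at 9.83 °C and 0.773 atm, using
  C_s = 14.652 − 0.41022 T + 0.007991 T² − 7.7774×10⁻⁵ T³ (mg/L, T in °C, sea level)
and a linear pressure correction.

At sea level: C_s = 14.652 − 0.41022×9.83 + 0.007991×9.83² − 7.7774×10⁻⁵×9.83³ = 11.32 mg/L.
Pressure correction: C_s' = 11.32 × 0.773 = 8.749 mg/L.

C_s ≈ 8.75 mg/L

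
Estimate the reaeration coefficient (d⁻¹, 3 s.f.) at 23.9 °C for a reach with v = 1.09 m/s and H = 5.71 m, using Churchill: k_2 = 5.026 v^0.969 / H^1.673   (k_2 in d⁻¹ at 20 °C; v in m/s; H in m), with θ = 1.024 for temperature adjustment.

k_2(20) = 5.026 × 1.09^0.969 / 5.71^1.673 = 5.026 × 1.087 / 18.44 = 0.2962 d⁻¹.
k_2(23.9) = 0.2962 × 1.024^(23.9−20) = 0.2962 × 1.097 = 0.3249 d⁻¹.

k_2 ≈ 0.325 d⁻¹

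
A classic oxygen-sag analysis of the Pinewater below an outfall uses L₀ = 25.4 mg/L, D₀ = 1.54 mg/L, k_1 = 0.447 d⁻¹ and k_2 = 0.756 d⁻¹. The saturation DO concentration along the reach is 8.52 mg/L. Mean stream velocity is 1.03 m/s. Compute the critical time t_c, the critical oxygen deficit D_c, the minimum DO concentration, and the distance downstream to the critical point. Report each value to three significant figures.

t_c = [1/(k_2−k_1)] ln[(k_2/k_1)(1 − D₀(k_2−k_1)/(k_1 L₀))]
= [1/(0.756−0.447)] ln[(0.756/0.447)(1 − 1.54×0.3090/(0.447×25.4))]
= (1/0.3090) ln[1.691 × 0.9581] = 3.236 × ln(1.620) = 3.236 × 0.4827 = 1.562 d.
D_c = (k_1/k_2) L₀ e^(−k_1 t_c) = (0.447/0.756) × 25.4 × e^(−0.447×1.562) = 0.5913 × 25.4 × 0.4975 = 7.471 mg/L.
Minimum DO = C_s − D_c = 8.52 − 7.471 = 1.049 mg/L.
x_c = v t_c = 1.03 m/s × 1.562 d × 86400 s/d = 139000 m ≈ 139 km.

t_c ≈ 1.56 d; D_c ≈ 7.47 mg/L; min DO ≈ 1.05 mg/L; x_c ≈ 139 km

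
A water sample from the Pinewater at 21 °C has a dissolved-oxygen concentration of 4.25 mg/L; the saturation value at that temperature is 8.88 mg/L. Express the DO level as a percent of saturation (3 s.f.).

47.9 % saturation

% saturation = C/C_s × 100 = 4.25/8.88 × 100 = 47.9 %.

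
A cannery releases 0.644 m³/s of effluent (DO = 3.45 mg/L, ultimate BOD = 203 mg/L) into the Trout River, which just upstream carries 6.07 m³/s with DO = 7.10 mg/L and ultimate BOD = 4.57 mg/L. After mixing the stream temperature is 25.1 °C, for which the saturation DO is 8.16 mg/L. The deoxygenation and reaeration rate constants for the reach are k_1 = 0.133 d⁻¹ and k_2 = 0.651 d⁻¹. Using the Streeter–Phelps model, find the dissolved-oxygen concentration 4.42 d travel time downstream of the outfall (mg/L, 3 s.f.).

DO ≈ 5.06 mg/L

Mixed DO = (6.07×7.10 + 0.644×3.45)/(6.07+0.644) = 45.32/6.714 = 6.750 mg/L.
Mixed L₀ = (6.07×4.57 + 0.644×203)/(6.714) = 158.5/6.714 = 23.60 mg/L.
Initial deficit D₀ = C_s − DO₀ = 8.16 − 6.750 = 1.410 mg/L.
D(4.42) = [0.133×23.60/(0.651−0.133)](e^(−0.133×4.42) − e^(−0.651×4.42)) + 1.410 e^(−0.651×4.42)
= 6.060 × (0.5555 − 0.05628) + 1.410 × 0.05628 = 3.105 mg/L.
DO = 8.16 − 3.105 = 5.055 mg/L.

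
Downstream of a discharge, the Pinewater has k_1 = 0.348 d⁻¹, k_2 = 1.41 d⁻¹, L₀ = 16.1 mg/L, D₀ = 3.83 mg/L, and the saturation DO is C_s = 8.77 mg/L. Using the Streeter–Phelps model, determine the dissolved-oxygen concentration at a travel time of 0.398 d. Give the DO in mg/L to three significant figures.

DO ≈ 5.00 mg/L

k_1 L₀/(k_2−k_1) = 0.348×16.1/(1.41−0.348) = 5.603/1.062 = 5.276 mg/L.
e^(−k_1 t) = e^(−0.348×0.3980) = 0.8707; e^(−k_2 t) = e^(−1.41×0.3980) = 0.5705.
D = 5.276 × (0.8707 − 0.5705) + 3.83 × 0.5705 = 1.583 + 2.185 = 3.769 mg/L.
DO = C_s − D = 8.77 − 3.769 = 5.001 mg/L.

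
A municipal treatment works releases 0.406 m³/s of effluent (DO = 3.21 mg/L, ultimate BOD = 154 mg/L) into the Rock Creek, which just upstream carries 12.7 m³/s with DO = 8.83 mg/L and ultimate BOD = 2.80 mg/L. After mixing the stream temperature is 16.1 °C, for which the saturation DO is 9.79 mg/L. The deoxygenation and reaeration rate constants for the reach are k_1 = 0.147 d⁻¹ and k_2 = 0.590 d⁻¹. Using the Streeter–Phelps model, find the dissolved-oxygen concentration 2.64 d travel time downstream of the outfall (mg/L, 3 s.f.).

DO ≈ 8.39 mg/L

Mixed DO = (12.7×8.83 + 0.406×3.21)/(12.7+0.406) = 113.4/13.11 = 8.656 mg/L.
Mixed L₀ = (12.7×2.80 + 0.406×154)/(13.11) = 98.08/13.11 = 7.484 mg/L.
Initial deficit D₀ = C_s − DO₀ = 9.79 − 8.656 = 1.134 mg/L.
D(2.64) = [0.147×7.484/(0.590−0.147)](e^(−0.147×2.64) − e^(−0.590×2.64)) + 1.134 e^(−0.590×2.64)
= 2.483 × (0.6784 − 0.2106) + 1.134 × 0.2106 = 1.400 mg/L.
DO = 9.79 − 1.400 = 8.390 mg/L.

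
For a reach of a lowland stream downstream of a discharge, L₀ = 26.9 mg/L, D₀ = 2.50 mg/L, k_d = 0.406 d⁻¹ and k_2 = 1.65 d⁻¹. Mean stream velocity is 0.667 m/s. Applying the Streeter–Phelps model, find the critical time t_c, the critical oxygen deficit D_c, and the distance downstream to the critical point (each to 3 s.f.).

At the critical point dD/dt = 0, so k_d L₀ e^(−k_d t) = k_2 D. Substituting D(t) from the Streeter–Phelps equation and solving for t gives
t_c = ln[(k_2/k_d)(1 − D₀(k_2−k_d)/(k_d L₀))] / (k_2−k_d).
Here k_2−k_d = 1.244 d⁻¹ and 1 − D₀(k_2−k_d)/(k_d L₀) = 1 − 2.50×1.244/(0.406×26.9) = 0.7152, so
t_c = ln(4.064 × 0.7152) / 1.244 = 1.067 / 1.244 = 0.8577 d.
D_c = (k_d/k_2) L₀ e^(−k_d t_c) = (0.406/1.65) × 26.9 × e^(−0.406×0.8577) = 0.2461 × 26.9 × 0.7059 = 4.673 mg/L.
x_c = v t_c = 0.667 m/s × 0.8577 d × 86400 s/d = 49430 m ≈ 49.4 km.

t_c ≈ 0.858 d; D_c ≈ 4.67 mg/L; x_c ≈ 49.4 km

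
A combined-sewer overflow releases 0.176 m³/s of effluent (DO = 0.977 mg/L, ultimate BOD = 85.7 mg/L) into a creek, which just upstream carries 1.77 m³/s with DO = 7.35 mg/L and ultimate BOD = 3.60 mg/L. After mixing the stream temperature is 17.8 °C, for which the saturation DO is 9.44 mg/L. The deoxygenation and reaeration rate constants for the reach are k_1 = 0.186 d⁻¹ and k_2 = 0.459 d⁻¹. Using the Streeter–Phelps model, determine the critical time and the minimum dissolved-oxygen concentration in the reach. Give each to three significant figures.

t_c ≈ 1.70 d; minimum DO ≈ 6.19 mg/L

Mixed DO = (1.77×7.35 + 0.176×0.977)/(1.77+0.176) = 13.18/1.946 = 6.774 mg/L.
Mixed L₀ = (1.77×3.60 + 0.176×85.7)/(1.946) = 21.46/1.946 = 11.03 mg/L.
Initial deficit D₀ = C_s − DO₀ = 9.44 − 6.774 = 2.666 mg/L.
t_c = (1/0.2730) ln[(0.459/0.186)(1 − 2.666×0.2730/(0.186×11.03))] = 3.663 × ln(1.592) = 1.703 d.
D_c = (0.186/0.459) × 11.03 × e^(−0.186×1.703) = 0.4052 × 11.03 × 0.7285 = 3.255 mg/L.
Minimum DO = 9.44 − 3.255 = 6.185 mg/L.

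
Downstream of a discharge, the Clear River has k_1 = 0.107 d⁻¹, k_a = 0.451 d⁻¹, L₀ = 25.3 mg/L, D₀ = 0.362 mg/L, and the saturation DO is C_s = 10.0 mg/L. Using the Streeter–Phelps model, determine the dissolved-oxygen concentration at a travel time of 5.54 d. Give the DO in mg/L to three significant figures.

k_1 L₀/(k_a−k_1) = 0.107×25.3/(0.451−0.107) = 2.707/0.3440 = 7.869 mg/L.
e^(−k_1 t) = e^(−0.107×5.540) = 0.5528; e^(−k_a t) = e^(−0.451×5.540) = 0.08220.
D = 7.869 × (0.5528 − 0.08220) + 0.362 × 0.08220 = 3.703 + 0.02976 = 3.733 mg/L.
DO = C_s − D = 10.0 − 3.733 = 6.267 mg/L.

DO ≈ 6.27 mg/L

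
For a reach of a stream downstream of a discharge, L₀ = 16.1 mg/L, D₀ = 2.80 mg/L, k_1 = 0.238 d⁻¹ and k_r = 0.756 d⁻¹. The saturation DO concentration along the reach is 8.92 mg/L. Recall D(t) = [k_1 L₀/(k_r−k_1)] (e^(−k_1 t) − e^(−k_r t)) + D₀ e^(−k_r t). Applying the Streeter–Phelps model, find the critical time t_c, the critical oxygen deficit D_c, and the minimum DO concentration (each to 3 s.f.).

t_c ≈ 1.31 d; D_c ≈ 3.71 mg/L; min DO ≈ 5.21 mg/L

t_c = [1/(k_r−k_1)] ln[(k_r/k_1)(1 − D₀(k_r−k_1)/(k_1 L₀))]
= [1/(0.756−0.238)] ln[(0.756/0.238)(1 − 2.80×0.5180/(0.238×16.1))]
= (1/0.5180) ln[3.176 × 0.6215] = 1.931 × ln(1.974) = 1.931 × 0.6801 = 1.313 d.
L(t_c) = L₀ e^(−k_1 t_c) = 16.1 × 0.7316 = 11.78 mg/L, and at the critical point k_r D_c = k_1 L, so D_c = (0.238/0.756) × 11.78 = 3.708 mg/L.
Minimum DO = C_s − D_c = 8.92 − 3.708 = 5.212 mg/L.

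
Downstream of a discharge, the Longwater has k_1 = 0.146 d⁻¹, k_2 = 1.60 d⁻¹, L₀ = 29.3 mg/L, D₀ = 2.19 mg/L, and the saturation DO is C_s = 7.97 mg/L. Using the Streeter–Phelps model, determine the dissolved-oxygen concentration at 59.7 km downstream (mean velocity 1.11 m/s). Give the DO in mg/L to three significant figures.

DO ≈ 5.56 mg/L

Travel time t = x/v = 59.7 km / (1.11 m/s) = 59700 m / 1.11 m/s = 53780 s = 0.6225 d.
k_1 L₀/(k_2−k_1) = 0.146×29.3/(1.60−0.146) = 4.278/1.454 = 2.942 mg/L.
e^(−k_1 t) = e^(−0.146×0.6225) = 0.9131; e^(−k_2 t) = e^(−1.60×0.6225) = 0.3694.
D = 2.942 × (0.9131 − 0.3694) + 2.19 × 0.3694 = 1.600 + 0.8089 = 2.409 mg/L.
DO = C_s − D = 7.97 − 2.409 = 5.561 mg/L.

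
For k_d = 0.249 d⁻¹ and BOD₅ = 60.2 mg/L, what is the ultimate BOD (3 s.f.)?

L₀ ≈ 84.5 mg/L

BOD₅ = L₀(1 − e^(−5k_d)) ⇒ L₀ = BOD₅ / (1 − e^(−5×0.249))
= 60.2 / (1 − 0.2879) = 60.2 / 0.7121 = 84.54 mg/L.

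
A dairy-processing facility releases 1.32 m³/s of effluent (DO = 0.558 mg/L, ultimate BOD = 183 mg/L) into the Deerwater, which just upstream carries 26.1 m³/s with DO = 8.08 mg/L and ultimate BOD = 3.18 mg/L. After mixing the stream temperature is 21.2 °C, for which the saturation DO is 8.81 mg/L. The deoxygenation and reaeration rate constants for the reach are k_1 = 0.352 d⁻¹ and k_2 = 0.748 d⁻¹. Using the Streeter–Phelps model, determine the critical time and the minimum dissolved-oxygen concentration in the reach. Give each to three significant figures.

Mixed DO = (26.1×8.08 + 1.32×0.558)/(26.1+1.32) = 211.6/27.42 = 7.718 mg/L.
Mixed L₀ = (26.1×3.18 + 1.32×183)/(27.42) = 324.6/27.42 = 11.84 mg/L.
Initial deficit D₀ = C_s − DO₀ = 8.81 − 7.718 = 1.092 mg/L.
t_c = (1/0.3960) ln[(0.748/0.352)(1 − 1.092×0.3960/(0.352×11.84))] = 2.525 × ln(1.904) = 1.627 d.
D_c = (0.352/0.748) × 11.84 × e^(−0.352×1.627) = 0.4706 × 11.84 × 0.5641 = 3.142 mg/L.
Minimum DO = 8.81 − 3.142 = 5.668 mg/L.

t_c ≈ 1.63 d; minimum DO ≈ 5.67 mg/L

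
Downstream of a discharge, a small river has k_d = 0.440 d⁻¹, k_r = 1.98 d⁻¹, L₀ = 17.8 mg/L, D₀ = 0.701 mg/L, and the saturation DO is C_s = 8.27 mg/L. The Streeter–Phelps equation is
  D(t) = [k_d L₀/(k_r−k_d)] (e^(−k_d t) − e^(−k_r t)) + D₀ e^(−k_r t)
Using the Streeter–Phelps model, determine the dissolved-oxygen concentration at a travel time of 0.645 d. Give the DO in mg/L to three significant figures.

k_d L₀/(k_r−k_d) = 0.440×17.8/(1.98−0.440) = 7.832/1.540 = 5.086 mg/L.
e^(−k_d t) = e^(−0.440×0.6450) = 0.7529; e^(−k_r t) = e^(−1.98×0.6450) = 0.2788.
D = 5.086 × (0.7529 − 0.2788) + 0.701 × 0.2788 = 2.411 + 0.1955 = 2.606 mg/L.
DO = C_s − D = 8.27 − 2.606 = 5.664 mg/L.

DO ≈ 5.66 mg/L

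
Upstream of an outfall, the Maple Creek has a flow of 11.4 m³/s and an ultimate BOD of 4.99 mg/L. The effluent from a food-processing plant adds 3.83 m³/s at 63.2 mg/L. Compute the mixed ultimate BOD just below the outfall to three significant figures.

Flow-weighted mixing: C = (Q_r C_r + Q_w C_w)/(Q_r + Q_w)
= (11.4×4.99 + 3.83×63.2)/(11.4 + 3.83) = 298.9/15.23 = 19.63 mg/L.

19.6 mg/L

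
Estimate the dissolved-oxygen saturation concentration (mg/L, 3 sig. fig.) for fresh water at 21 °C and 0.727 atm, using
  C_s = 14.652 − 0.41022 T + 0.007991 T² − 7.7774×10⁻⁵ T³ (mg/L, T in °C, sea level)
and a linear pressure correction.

At sea level: C_s = 14.652 − 0.41022×21 + 0.007991×21² − 7.7774×10⁻⁵×21³ = 8.841 mg/L.
Pressure correction: C_s' = 8.841 × 0.727 = 6.428 mg/L.

C_s ≈ 6.43 mg/L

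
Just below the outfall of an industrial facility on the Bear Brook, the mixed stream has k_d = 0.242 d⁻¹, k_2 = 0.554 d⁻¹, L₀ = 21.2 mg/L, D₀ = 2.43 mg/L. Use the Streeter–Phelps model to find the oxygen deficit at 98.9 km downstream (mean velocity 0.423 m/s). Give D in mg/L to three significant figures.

Travel time t = x/v = 98.9 km / (0.423 m/s) = 98900 m / 0.423 m/s = 233800 s = 2.706 d.
k_d L₀/(k_2−k_d) = 0.242×21.2/(0.554−0.242) = 5.130/0.3120 = 16.44 mg/L.
e^(−k_d t) = e^(−0.242×2.706) = 0.5195; e^(−k_2 t) = e^(−0.554×2.706) = 0.2233.
D = 16.44 × (0.5195 − 0.2233) + 2.43 × 0.2233 = 4.870 + 0.5427 = 5.413 mg/L.

D ≈ 5.41 mg/L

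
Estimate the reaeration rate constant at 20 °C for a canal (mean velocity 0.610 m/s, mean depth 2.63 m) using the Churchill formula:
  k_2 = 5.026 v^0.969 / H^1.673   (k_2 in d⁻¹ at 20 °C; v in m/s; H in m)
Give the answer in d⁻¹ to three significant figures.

k_2 = 5.026 × 0.610^0.969 / 2.63^1.673 = 5.026 × 0.6194 / 5.042 = 0.6175 d⁻¹.

k_2 ≈ 0.617 d⁻¹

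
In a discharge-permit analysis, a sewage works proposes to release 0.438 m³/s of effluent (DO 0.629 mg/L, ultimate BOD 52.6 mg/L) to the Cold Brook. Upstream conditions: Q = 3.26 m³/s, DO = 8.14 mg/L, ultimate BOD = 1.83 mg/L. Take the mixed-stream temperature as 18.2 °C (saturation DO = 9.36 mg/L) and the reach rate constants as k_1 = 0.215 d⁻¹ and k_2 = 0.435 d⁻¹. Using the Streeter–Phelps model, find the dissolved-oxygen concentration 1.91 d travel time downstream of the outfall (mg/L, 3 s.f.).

Mixed DO = (3.26×8.14 + 0.438×0.629)/(3.26+0.438) = 26.81/3.698 = 7.250 mg/L.
Mixed L₀ = (3.26×1.83 + 0.438×52.6)/(3.698) = 29.00/3.698 = 7.843 mg/L.
Initial deficit D₀ = C_s − DO₀ = 9.36 − 7.250 = 2.110 mg/L.
D(1.91) = [0.215×7.843/(0.435−0.215)](e^(−0.215×1.91) − e^(−0.435×1.91)) + 2.110 e^(−0.435×1.91)
= 7.665 × (0.6632 − 0.4357) + 2.110 × 0.4357 = 2.663 mg/L.
DO = 9.36 − 2.663 = 6.697 mg/L.

DO ≈ 6.70 mg/L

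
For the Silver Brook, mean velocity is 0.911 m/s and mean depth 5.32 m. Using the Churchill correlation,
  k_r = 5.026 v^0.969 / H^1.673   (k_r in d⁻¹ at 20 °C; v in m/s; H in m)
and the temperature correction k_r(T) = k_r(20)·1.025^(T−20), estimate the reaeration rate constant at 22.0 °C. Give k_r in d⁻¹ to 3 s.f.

k_r(20) = 5.026 × 0.911^0.969 / 5.32^1.673 = 5.026 × 0.9136 / 16.39 = 0.2803 d⁻¹.
k_r(22.0) = 0.2803 × 1.025^(22.0−20) = 0.2803 × 1.051 = 0.2944 d⁻¹.

k_r ≈ 0.294 d⁻¹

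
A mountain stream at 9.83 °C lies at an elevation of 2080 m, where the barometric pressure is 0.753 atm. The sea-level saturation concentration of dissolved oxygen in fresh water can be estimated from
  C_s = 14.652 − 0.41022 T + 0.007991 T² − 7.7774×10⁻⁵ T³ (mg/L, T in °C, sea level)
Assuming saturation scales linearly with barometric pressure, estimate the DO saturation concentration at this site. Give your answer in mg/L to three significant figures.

At sea level: C_s = 14.652 − 0.41022×9.83 + 0.007991×9.83² − 7.7774×10⁻⁵×9.83³ = 11.32 mg/L.
Pressure correction: C_s' = 11.32 × 0.753 = 8.522 mg/L.

C_s ≈ 8.52 mg/L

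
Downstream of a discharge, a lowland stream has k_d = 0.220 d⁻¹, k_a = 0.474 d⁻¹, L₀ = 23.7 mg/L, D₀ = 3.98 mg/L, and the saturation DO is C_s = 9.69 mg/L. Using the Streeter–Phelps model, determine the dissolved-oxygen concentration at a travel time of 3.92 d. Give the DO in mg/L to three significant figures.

DO ≈ 3.61 mg/L

k_d L₀/(k_a−k_d) = 0.220×23.7/(0.474−0.220) = 5.214/0.2540 = 20.53 mg/L.
e^(−k_d t) = e^(−0.220×3.920) = 0.4221; e^(−k_a t) = e^(−0.474×3.920) = 0.1560.
D = 20.53 × (0.4221 − 0.1560) + 3.98 × 0.1560 = 5.464 + 0.6208 = 6.085 mg/L.
DO = C_s − D = 9.69 − 6.085 = 3.605 mg/L.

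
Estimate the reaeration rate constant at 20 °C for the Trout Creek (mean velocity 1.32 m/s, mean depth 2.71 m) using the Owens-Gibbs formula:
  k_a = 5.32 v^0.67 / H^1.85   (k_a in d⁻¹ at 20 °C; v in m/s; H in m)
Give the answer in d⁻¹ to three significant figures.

k_a = 5.32 × 1.32^0.67 / 2.71^1.85 = 5.32 × 1.204 / 6.324 = 1.013 d⁻¹.

k_a ≈ 1.01 d⁻¹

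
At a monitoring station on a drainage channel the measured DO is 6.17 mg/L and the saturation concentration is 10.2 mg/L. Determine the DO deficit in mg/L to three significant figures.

D = C_s − C = 10.2 − 6.17 = 4.03 mg/L.

D ≈ 4.03 mg/L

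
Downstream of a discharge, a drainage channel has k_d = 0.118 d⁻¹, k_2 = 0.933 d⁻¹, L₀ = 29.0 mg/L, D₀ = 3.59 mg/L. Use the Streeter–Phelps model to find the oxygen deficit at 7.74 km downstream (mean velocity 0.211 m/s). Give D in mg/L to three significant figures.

Travel time t = x/v = 7.74 km / (0.211 m/s) = 7740 m / 0.211 m/s = 36680 s = 0.4246 d.
k_d L₀/(k_2−k_d) = 0.118×29.0/(0.933−0.118) = 3.422/0.8150 = 4.199 mg/L.
e^(−k_d t) = e^(−0.118×0.4246) = 0.9511; e^(−k_2 t) = e^(−0.933×0.4246) = 0.6729.
D = 4.199 × (0.9511 − 0.6729) + 3.59 × 0.6729 = 1.168 + 2.416 = 3.584 mg/L.

D ≈ 3.58 mg/L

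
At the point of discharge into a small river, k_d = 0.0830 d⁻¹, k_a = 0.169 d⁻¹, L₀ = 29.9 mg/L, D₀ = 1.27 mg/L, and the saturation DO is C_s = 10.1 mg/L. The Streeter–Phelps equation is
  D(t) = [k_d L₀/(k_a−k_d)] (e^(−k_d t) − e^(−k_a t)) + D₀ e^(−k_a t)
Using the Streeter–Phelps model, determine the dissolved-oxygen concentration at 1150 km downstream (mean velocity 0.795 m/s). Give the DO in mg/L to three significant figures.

DO ≈ 4.54 mg/L

Travel time t = x/v = 1150 km / (0.795 m/s) = 1.150×10^6 m / 0.795 m/s = 1.447×10^6 s = 16.74 d.
k_d L₀/(k_a−k_d) = 0.0830×29.9/(0.169−0.0830) = 2.482/0.08600 = 28.86 mg/L.
e^(−k_d t) = e^(−0.0830×16.74) = 0.2492; e^(−k_a t) = e^(−0.169×16.74) = 0.05904.
D = 28.86 × (0.2492 − 0.05904) + 1.27 × 0.05904 = 5.486 + 0.07499 = 5.561 mg/L.
DO = C_s − D = 10.1 − 5.561 = 4.539 mg/L.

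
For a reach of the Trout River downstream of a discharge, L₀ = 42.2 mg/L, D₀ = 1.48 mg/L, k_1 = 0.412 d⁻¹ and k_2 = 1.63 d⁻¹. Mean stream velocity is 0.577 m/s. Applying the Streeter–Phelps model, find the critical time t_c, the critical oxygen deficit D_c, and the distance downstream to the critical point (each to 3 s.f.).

t_c ≈ 1.04 d; D_c ≈ 6.95 mg/L; x_c ≈ 51.8 km

At the critical point dD/dt = 0, so k_1 L₀ e^(−k_1 t) = k_2 D. Substituting D(t) from the Streeter–Phelps equation and solving for t gives
t_c = ln[(k_2/k_1)(1 − D₀(k_2−k_1)/(k_1 L₀))] / (k_2−k_1).
Here k_2−k_1 = 1.218 d⁻¹ and 1 − D₀(k_2−k_1)/(k_1 L₀) = 1 − 1.48×1.218/(0.412×42.2) = 0.8963, so
t_c = ln(3.956 × 0.8963) / 1.218 = 1.266 / 1.218 = 1.039 d.
L(t_c) = L₀ e^(−k_1 t_c) = 42.2 × 0.6517 = 27.50 mg/L, and at the critical point k_2 D_c = k_1 L, so D_c = (0.412/1.63) × 27.50 = 6.951 mg/L.
x_c = v t_c = 0.577 m/s × 1.039 d × 86400 s/d = 51810 m ≈ 51.8 km.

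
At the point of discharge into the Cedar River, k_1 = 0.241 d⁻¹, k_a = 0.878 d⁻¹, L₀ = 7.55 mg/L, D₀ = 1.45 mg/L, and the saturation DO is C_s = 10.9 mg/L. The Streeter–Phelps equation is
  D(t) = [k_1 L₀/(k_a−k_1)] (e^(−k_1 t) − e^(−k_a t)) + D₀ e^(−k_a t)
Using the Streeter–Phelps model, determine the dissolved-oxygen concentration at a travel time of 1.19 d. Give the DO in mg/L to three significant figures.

k_1 L₀/(k_a−k_1) = 0.241×7.55/(0.878−0.241) = 1.820/0.6370 = 2.856 mg/L.
e^(−k_1 t) = e^(−0.241×1.190) = 0.7507; e^(−k_a t) = e^(−0.878×1.190) = 0.3518.
D = 2.856 × (0.7507 − 0.3518) + 1.45 × 0.3518 = 1.139 + 0.5100 = 1.650 mg/L.
DO = C_s − D = 10.9 − 1.650 = 9.250 mg/L.

DO ≈ 9.25 mg/L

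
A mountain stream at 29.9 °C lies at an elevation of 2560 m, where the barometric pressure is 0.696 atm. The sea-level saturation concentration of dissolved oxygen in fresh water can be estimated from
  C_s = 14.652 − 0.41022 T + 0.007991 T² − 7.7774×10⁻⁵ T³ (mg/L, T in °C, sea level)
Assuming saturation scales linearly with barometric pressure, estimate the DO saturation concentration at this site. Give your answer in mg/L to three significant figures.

C_s ≈ 5.19 mg/L

At sea level: C_s = 14.652 − 0.41022×29.9 + 0.007991×29.9² − 7.7774×10⁻⁵×29.9³ = 7.451 mg/L.
Pressure correction: C_s' = 7.451 × 0.696 = 5.186 mg/L.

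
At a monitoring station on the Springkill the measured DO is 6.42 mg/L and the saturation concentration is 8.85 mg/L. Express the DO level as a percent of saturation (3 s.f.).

72.5 % saturation

% saturation = C/C_s × 100 = 6.42/8.85 × 100 = 72.5 %.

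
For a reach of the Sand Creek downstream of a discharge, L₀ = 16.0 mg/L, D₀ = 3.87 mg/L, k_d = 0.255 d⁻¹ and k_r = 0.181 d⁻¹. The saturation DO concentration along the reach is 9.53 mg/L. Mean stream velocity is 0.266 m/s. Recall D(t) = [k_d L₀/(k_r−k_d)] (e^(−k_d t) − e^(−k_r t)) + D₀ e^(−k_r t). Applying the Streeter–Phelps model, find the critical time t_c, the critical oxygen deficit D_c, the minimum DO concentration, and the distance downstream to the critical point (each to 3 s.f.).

At the critical point dD/dt = 0, so k_d L₀ e^(−k_d t) = k_r D. Substituting D(t) from the Streeter–Phelps equation and solving for t gives
t_c = ln[(k_r/k_d)(1 − D₀(k_r−k_d)/(k_d L₀))] / (k_r−k_d).
Here k_r−k_d = -0.07400 d⁻¹ and 1 − D₀(k_r−k_d)/(k_d L₀) = 1 − 3.87×-0.07400/(0.255×16.0) = 1.070, so
t_c = ln(0.7098 × 1.070) / -0.07400 = -0.2749 / -0.07400 = 3.715 d.
D_c = (k_d/k_r) L₀ e^(−k_d t_c) = (0.255/0.181) × 16.0 × e^(−0.255×3.715) = 1.409 × 16.0 × 0.3878 = 8.740 mg/L.
Minimum DO = C_s − D_c = 9.53 − 8.740 = 0.7895 mg/L.
x_c = v t_c = 0.266 m/s × 3.715 d × 86400 s/d = 85390 m ≈ 85.4 km.

t_c ≈ 3.72 d; D_c ≈ 8.74 mg/L; min DO ≈ 0.790 mg/L; x_c ≈ 85.4 km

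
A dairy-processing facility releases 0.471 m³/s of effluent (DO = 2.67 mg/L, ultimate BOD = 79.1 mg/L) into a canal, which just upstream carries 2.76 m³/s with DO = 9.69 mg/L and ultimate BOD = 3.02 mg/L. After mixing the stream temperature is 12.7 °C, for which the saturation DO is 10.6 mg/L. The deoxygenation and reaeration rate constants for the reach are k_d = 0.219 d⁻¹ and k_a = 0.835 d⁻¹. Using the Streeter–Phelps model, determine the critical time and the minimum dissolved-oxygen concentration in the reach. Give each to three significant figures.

Mixed DO = (2.76×9.69 + 0.471×2.67)/(2.76+0.471) = 28.00/3.231 = 8.667 mg/L.
Mixed L₀ = (2.76×3.02 + 0.471×79.1)/(3.231) = 45.59/3.231 = 14.11 mg/L.
Initial deficit D₀ = C_s − DO₀ = 10.6 − 8.667 = 1.933 mg/L.
t_c = (1/0.6160) ln[(0.835/0.219)(1 − 1.933×0.6160/(0.219×14.11))] = 1.623 × ln(2.343) = 1.382 d.
D_c = (0.219/0.835) × 14.11 × e^(−0.219×1.382) = 0.2623 × 14.11 × 0.7388 = 2.734 mg/L.
Minimum DO = 10.6 − 2.734 = 7.866 mg/L.

t_c ≈ 1.38 d; minimum DO ≈ 7.87 mg/L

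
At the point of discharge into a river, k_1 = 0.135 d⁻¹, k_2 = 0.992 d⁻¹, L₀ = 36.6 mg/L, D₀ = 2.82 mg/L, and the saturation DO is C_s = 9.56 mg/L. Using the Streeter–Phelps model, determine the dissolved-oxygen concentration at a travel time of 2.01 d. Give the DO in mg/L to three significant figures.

k_1 L₀/(k_2−k_1) = 0.135×36.6/(0.992−0.135) = 4.941/0.8570 = 5.765 mg/L.
e^(−k_1 t) = e^(−0.135×2.010) = 0.7623; e^(−k_2 t) = e^(−0.992×2.010) = 0.1362.
D = 5.765 × (0.7623 − 0.1362) + 2.82 × 0.1362 = 3.610 + 0.3840 = 3.994 mg/L.
DO = C_s − D = 9.56 − 3.994 = 5.566 mg/L.

DO ≈ 5.57 mg/L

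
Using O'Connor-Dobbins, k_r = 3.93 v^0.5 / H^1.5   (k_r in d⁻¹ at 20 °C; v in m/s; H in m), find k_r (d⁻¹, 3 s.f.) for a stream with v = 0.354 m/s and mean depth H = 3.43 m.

k_r ≈ 0.368 d⁻¹

k_r = 3.93 × 0.354^0.5 / 3.43^1.5 = 3.93 × 0.5950 / 6.352 = 0.3681 d⁻¹.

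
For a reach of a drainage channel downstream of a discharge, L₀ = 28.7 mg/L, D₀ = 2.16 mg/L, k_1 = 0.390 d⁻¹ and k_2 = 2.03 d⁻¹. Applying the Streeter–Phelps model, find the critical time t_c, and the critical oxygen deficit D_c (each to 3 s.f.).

With k_2/k_1 = 5.205 and 1 − D₀(k_2−k_1)/(k_1 L₀) = 0.6835,
t_c = ln(5.205 × 0.6835) / (2.03 − 0.390) = ln(3.558) / 1.640 = 1.269/1.640 = 0.7739 d.
D_c = (k_1/k_2) L₀ e^(−k_1 t_c) = (0.390/2.03) × 28.7 × e^(−0.390×0.7739) = 0.1921 × 28.7 × 0.7395 = 4.077 mg/L.

t_c ≈ 0.774 d; D_c ≈ 4.08 mg/L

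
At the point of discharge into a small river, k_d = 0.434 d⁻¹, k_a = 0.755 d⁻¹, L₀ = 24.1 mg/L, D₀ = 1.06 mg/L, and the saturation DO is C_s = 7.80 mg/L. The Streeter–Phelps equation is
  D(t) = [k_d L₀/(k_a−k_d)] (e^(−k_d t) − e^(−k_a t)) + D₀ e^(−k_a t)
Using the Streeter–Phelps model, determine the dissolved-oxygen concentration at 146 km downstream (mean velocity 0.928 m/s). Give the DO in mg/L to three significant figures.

DO ≈ 0.988 mg/L

Travel time t = x/v = 146 km / (0.928 m/s) = 146000 m / 0.928 m/s = 157300 s = 1.821 d.
k_d L₀/(k_a−k_d) = 0.434×24.1/(0.755−0.434) = 10.46/0.3210 = 32.58 mg/L.
e^(−k_d t) = e^(−0.434×1.821) = 0.4537; e^(−k_a t) = e^(−0.755×1.821) = 0.2529.
D = 32.58 × (0.4537 − 0.2529) + 1.06 × 0.2529 = 6.544 + 0.2681 = 6.812 mg/L.
DO = C_s − D = 7.80 − 6.812 = 0.9882 mg/L.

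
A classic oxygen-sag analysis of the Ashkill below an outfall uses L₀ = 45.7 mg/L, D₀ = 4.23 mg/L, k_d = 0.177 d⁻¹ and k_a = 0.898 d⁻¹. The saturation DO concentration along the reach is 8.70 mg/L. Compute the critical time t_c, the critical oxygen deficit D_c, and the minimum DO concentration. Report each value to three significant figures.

t_c = [1/(k_a−k_d)] ln[(k_a/k_d)(1 − D₀(k_a−k_d)/(k_d L₀))]
= [1/(0.898−0.177)] ln[(0.898/0.177)(1 − 4.23×0.7210/(0.177×45.7))]
= (1/0.7210) ln[5.073 × 0.6230] = 1.387 × ln(3.161) = 1.387 × 1.151 = 1.596 d.
D_c = (k_d/k_a) L₀ e^(−k_d t_c) = (0.177/0.898) × 45.7 × e^(−0.177×1.596) = 0.1971 × 45.7 × 0.7539 = 6.791 mg/L.
Minimum DO = C_s − D_c = 8.70 − 6.791 = 1.909 mg/L.

t_c ≈ 1.60 d; D_c ≈ 6.79 mg/L; min DO ≈ 1.91 mg/L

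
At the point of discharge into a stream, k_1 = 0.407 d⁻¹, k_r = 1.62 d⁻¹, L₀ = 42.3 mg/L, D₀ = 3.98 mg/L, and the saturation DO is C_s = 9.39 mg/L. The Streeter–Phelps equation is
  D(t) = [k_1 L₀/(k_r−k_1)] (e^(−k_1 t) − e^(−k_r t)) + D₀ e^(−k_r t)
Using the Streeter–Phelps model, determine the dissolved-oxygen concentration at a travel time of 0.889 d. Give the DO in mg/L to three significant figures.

k_1 L₀/(k_r−k_1) = 0.407×42.3/(1.62−0.407) = 17.22/1.213 = 14.19 mg/L.
e^(−k_1 t) = e^(−0.407×0.8890) = 0.6964; e^(−k_r t) = e^(−1.62×0.8890) = 0.2369.
D = 14.19 × (0.6964 − 0.2369) + 3.98 × 0.2369 = 6.522 + 0.9428 = 7.465 mg/L.
DO = C_s − D = 9.39 − 7.465 = 1.925 mg/L.

DO ≈ 1.93 mg/L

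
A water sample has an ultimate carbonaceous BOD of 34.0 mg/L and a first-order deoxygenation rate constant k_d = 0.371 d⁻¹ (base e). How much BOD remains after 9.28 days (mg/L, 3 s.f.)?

L ≈ 1.09 mg/L

L_t = L₀ e^(−k_d t) = 34.0 × e^(−0.371×9.28) = 34.0 × 0.03197 = 1.087 mg/L.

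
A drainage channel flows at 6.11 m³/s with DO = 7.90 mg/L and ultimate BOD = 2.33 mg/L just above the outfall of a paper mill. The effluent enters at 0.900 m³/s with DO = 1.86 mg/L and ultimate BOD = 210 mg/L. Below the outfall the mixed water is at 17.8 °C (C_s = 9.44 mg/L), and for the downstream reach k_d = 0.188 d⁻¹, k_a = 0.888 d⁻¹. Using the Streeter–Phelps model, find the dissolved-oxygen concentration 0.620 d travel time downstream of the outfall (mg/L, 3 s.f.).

Mixed DO = (6.11×7.90 + 0.900×1.86)/(6.11+0.900) = 49.94/7.010 = 7.125 mg/L.
Mixed L₀ = (6.11×2.33 + 0.900×210)/(7.010) = 203.2/7.010 = 28.99 mg/L.
Initial deficit D₀ = C_s − DO₀ = 9.44 − 7.125 = 2.315 mg/L.
D(0.620) = [0.188×28.99/(0.888−0.188)](e^(−0.188×0.620) − e^(−0.888×0.620)) + 2.315 e^(−0.888×0.620)
= 7.787 × (0.8900 − 0.5766) + 2.315 × 0.5766 = 3.775 mg/L.
DO = 9.44 − 3.775 = 5.665 mg/L.

DO ≈ 5.66 mg/L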